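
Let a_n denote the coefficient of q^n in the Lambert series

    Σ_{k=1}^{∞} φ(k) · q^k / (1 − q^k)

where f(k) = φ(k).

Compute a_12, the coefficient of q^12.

[q^12] φ(12)=4,φ(6)=2,φ(4)=2,φ(3)=2,φ(2)=1,φ(1)=1 ⇒ 12

a_12 = 12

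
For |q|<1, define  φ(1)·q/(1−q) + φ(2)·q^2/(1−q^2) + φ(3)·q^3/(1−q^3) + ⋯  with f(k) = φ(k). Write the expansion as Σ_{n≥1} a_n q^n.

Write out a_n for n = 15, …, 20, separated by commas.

[q^15] φ(15)=8,φ(5)=4,φ(3)=2,φ(1)=1 ⇒ 15
q^16  k|16↦φ(k): 1:1 2:1 4:2 8:4 16:8  a_16=16
n=17: 1·17 17·1  φ→[1+16]=17
q^18  k|18↦φ(k): 18:6 9:6 6:2 3:2 2:1 1:1  a_18=18
[q^19] φ(1)=1,φ(19)=18 ⇒ 19
n=20: 1·20 2·10 4·5 5·4 10·2 20·1  φ→[1+1+2+4+4+8]=20

15, 16, 17, 18, 19, 20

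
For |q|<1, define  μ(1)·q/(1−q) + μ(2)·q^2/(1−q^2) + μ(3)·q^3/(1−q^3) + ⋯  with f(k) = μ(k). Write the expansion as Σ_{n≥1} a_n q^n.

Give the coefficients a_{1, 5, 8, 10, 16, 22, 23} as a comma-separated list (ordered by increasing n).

q^1  k|1↦μ(k): 1:1  a_1=1
[q^5] μ(5)=-1,μ(1)=1 ⇒ 0
d|8:{1,2,4,8}  Σμ=1+(-1)+0+0=0
n=10: 10·1 5·2 2·5 1·10  μ→[1+(-1)+(-1)+1]=0
n=16: 16·1 8·2 4·4 2·8 1·16  μ→[0+0+0+(-1)+1]=0
[q^22] μ(22)=1,μ(11)=-1,μ(2)=-1,μ(1)=1 ⇒ 0
d|23:{1,23}  Σμ=1+(-1)=0

1, 0, 0, 0, 0, 0, 0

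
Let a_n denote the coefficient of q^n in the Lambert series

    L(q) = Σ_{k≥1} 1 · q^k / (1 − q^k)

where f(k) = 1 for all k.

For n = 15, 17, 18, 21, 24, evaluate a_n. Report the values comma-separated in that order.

q^15  k|15↦f(k): 1:1 3:1 5:1 15:1  a_15=4
n=17: 17·1 1·17  f→[1+1]=2
d|18:{1,2,3,6,9,18}  Σf=1+1+1+1+1+1=6
n=21: 1·21 3·7 7·3 21·1  f→[1+1+1+1]=4
q^24  k|24↦f(k): 24:1 12:1 8:1 6:1 4:1 3:1 2:1 1:1  a_24=8

4, 2, 6, 4, 8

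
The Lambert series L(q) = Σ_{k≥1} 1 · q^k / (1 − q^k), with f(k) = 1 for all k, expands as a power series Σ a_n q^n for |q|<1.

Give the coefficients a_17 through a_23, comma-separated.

q^17  k|17↦f(k): 17:1 1:1  a_17=2
[q^18] f(1)=1,f(2)=1,f(3)=1,f(6)=1,f(9)=1,f(18)=1 ⇒ 6
n=19: 1·19 19·1  f→[1+1]=2
d|20:{1,2,4,5,10,20}  Σf=1+1+1+1+1+1=6
[q^21] f(1)=1,f(3)=1,f(7)=1,f(21)=1 ⇒ 4
d|22:{1,2,11,22}  Σf=1+1+1+1=4
[q^23] f(23)=1,f(1)=1 ⇒ 2

2, 6, 2, 6, 4, 4, 2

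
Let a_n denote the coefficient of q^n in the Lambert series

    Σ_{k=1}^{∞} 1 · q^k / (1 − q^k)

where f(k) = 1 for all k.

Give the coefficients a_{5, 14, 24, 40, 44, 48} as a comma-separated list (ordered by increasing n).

2, 4, 8, 8, 6, 10

q^5  k|5↦f(k): 1:1 5:1  a_5=2
n=14: 1·14 2·7 7·2 14·1  f→[1+1+1+1]=4
d|24:{1,2,3,4,6,8,12,24}  Σf=1+1+1+1+1+1+1+1=8
d|40:{1,2,4,5,8,10,20,40}  Σf=1+1+1+1+1+1+1+1=8
n=44: 44·1 22·2 11·4 4·11 2·22 1·44  f→[1+1+1+1+1+1]=6
n=48: 1·48 2·24 3·16 4·12 6·8 8·6 12·4 16·3 24·2 48·1  f→[1+1+1+1+1+1+1+1+1+1]=10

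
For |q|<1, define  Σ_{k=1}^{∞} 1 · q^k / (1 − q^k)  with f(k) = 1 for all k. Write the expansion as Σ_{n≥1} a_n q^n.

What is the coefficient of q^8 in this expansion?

a_8 = 4

d|8:{8,4,2,1}  Σf=1+1+1+1=4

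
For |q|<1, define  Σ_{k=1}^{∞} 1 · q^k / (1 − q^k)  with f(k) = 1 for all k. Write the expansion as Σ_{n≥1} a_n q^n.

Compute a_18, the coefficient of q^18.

a_18 = 6

q^18  k|18↦f(k): 1:1 2:1 3:1 6:1 9:1 18:1  a_18=6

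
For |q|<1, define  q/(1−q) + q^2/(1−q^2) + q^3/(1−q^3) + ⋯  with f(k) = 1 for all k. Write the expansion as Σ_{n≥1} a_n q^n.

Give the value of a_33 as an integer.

n=33: 33·1 11·3 3·11 1·33  f→[1+1+1+1]=4

a_33 = 4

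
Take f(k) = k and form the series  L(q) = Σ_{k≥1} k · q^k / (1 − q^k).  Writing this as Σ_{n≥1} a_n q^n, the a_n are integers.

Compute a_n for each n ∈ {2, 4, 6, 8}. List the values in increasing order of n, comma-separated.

q^2  k|2↦f(k): 1:1 2:2  a_2=3
[q^4] f(4)=4,f(2)=2,f(1)=1 ⇒ 7
n=6: 6·1 3·2 2·3 1·6  f→[6+3+2+1]=12
d|8:{8,4,2,1}  Σf=8+4+2+1=15

3, 7, 12, 15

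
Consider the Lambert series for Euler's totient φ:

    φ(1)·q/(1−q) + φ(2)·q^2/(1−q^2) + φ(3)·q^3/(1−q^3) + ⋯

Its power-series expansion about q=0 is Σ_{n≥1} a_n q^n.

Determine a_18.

n=18: 1·18 2·9 3·6 6·3 9·2 18·1  φ→[1+1+2+2+6+6]=18

a_18 = 18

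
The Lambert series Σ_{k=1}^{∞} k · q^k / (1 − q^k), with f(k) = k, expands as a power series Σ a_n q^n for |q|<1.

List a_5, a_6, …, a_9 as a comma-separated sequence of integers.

q^5  k|5↦f(k): 5:5 1:1  a_5=6
[q^6] f(1)=1,f(2)=2,f(3)=3,f(6)=6 ⇒ 12
[q^7] f(7)=7,f(1)=1 ⇒ 8
q^8  k|8↦f(k): 1:1 2:2 4:4 8:8  a_8=15
[q^9] f(9)=9,f(3)=3,f(1)=1 ⇒ 13

6, 12, 8, 15, 13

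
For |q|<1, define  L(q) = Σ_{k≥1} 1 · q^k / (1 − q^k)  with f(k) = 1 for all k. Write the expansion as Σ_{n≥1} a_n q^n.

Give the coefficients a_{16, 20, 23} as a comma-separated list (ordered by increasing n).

5, 6, 2

n=16: 1·16 2·8 4·4 8·2 16·1  f→[1+1+1+1+1]=5
n=20: 20·1 10·2 5·4 4·5 2·10 1·20  f→[1+1+1+1+1+1]=6
[q^23] f(23)=1,f(1)=1 ⇒ 2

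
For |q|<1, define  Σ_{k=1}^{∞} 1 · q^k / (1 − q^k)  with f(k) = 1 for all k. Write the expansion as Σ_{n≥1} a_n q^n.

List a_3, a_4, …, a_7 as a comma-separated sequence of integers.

n=3: 3·1 1·3  f→[1+1]=2
[q^4] f(1)=1,f(2)=1,f(4)=1 ⇒ 3
d|5:{5,1}  Σf=1+1=2
d|6:{6,3,2,1}  Σf=1+1+1+1=4
q^7  k|7↦f(k): 1:1 7:1  a_7=2

2, 3, 2, 4, 2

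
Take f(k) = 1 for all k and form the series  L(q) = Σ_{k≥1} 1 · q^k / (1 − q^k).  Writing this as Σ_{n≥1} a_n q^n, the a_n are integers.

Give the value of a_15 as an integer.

d|15:{15,5,3,1}  Σf=1+1+1+1=4

a_15 = 4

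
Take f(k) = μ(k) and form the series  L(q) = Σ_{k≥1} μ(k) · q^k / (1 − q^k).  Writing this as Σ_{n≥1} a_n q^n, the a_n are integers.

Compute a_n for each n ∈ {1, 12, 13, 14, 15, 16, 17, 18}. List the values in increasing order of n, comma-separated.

q^1  k|1↦μ(k): 1:1  a_1=1
q^12  k|12↦μ(k): 12:0 6:1 4:0 3:-1 2:-1 1:1  a_12=0
n=13: 1·13 13·1  μ→[1+(-1)]=0
d|14:{1,2,7,14}  Σμ=1+(-1)+(-1)+1=0
d|15:{15,5,3,1}  Σμ=1+(-1)+(-1)+1=0
d|16:{1,2,4,8,16}  Σμ=1+(-1)+0+0+0=0
d|17:{17,1}  Σμ=(-1)+1=0
[q^18] μ(1)=1,μ(2)=-1,μ(3)=-1,μ(6)=1,μ(9)=0,μ(18)=0 ⇒ 0

1, 0, 0, 0, 0, 0, 0, 0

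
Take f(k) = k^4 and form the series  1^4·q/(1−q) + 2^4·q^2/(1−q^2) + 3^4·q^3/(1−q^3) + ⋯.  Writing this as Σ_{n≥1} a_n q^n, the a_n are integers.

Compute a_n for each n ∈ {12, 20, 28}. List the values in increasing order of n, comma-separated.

22386, 170898, 655746

[q^12] f(12)=20736,f(6)=1296,f(4)=256,f(3)=81,f(2)=16,f(1)=1 ⇒ 22386
d|20:{20,10,5,4,2,1}  Σf=160000+10000+625+256+16+1=170898
n=28: 1·28 2·14 4·7 7·4 14·2 28·1  f→[1+16+256+2401+38416+614656]=655746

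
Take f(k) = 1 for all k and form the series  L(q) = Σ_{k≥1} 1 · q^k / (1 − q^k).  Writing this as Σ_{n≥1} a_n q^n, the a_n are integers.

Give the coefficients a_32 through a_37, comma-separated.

6, 4, 4, 4, 9, 2

d|32:{32,16,8,4,2,1}  Σf=1+1+1+1+1+1=6
[q^33] f(33)=1,f(11)=1,f(3)=1,f(1)=1 ⇒ 4
[q^34] f(1)=1,f(2)=1,f(17)=1,f(34)=1 ⇒ 4
q^35  k|35↦f(k): 1:1 5:1 7:1 35:1  a_35=4
n=36: 36·1 18·2 12·3 9·4 6·6 4·9 3·12 2·18 1·36  f→[1+1+1+1+1+1+1+1+1]=9
[q^37] f(37)=1,f(1)=1 ⇒ 2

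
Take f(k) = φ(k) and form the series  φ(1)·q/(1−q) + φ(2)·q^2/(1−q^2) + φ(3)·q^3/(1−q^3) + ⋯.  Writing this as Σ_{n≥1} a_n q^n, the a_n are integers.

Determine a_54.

q^54  k|54↦φ(k): 54:18 27:18 18:6 9:6 6:2 3:2 2:1 1:1  a_54=54

a_54 = 54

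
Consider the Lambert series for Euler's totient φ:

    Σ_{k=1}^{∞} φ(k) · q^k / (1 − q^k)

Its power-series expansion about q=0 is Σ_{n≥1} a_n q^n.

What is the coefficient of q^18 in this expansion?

d|18:{18,9,6,3,2,1}  Σφ=6+6+2+2+1+1=18

a_18 = 18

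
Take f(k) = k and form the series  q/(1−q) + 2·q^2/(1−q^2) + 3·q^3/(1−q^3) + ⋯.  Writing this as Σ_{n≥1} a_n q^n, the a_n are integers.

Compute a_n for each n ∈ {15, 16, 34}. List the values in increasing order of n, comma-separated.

24, 31, 54

q^15  k|15↦f(k): 15:15 5:5 3:3 1:1  a_15=24
[q^16] f(16)=16,f(8)=8,f(4)=4,f(2)=2,f(1)=1 ⇒ 31
q^34  k|34↦f(k): 34:34 17:17 2:2 1:1  a_34=54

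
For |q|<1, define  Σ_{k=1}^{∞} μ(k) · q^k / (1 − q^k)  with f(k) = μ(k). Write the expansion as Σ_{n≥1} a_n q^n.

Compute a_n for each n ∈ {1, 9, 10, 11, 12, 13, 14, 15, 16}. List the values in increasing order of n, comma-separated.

1, 0, 0, 0, 0, 0, 0, 0, 0

[q^1] μ(1)=1 ⇒ 1
d|9:{9,3,1}  Σμ=0+(-1)+1=0
d|10:{10,5,2,1}  Σμ=1+(-1)+(-1)+1=0
q^11  k|11↦μ(k): 11:-1 1:1  a_11=0
q^12  k|12↦μ(k): 1:1 2:-1 3:-1 4:0 6:1 12:0  a_12=0
[q^13] μ(13)=-1,μ(1)=1 ⇒ 0
q^14  k|14↦μ(k): 14:1 7:-1 2:-1 1:1  a_14=0
q^15  k|15↦μ(k): 1:1 3:-1 5:-1 15:1  a_15=0
n=16: 1·16 2·8 4·4 8·2 16·1  μ→[1+(-1)+0+0+0]=0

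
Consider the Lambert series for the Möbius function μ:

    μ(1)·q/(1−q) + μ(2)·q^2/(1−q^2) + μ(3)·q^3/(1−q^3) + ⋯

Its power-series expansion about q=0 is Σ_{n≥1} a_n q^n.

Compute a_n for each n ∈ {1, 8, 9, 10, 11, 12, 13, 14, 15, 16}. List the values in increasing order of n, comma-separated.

q^1  k|1↦μ(k): 1:1  a_1=1
d|8:{8,4,2,1}  Σμ=0+0+(-1)+1=0
q^9  k|9↦μ(k): 9:0 3:-1 1:1  a_9=0
[q^10] μ(1)=1,μ(2)=-1,μ(5)=-1,μ(10)=1 ⇒ 0
d|11:{11,1}  Σμ=(-1)+1=0
d|12:{1,2,3,4,6,12}  Σμ=1+(-1)+(-1)+0+1+0=0
d|13:{13,1}  Σμ=(-1)+1=0
q^14  k|14↦μ(k): 1:1 2:-1 7:-1 14:1  a_14=0
q^15  k|15↦μ(k): 15:1 5:-1 3:-1 1:1  a_15=0
q^16  k|16↦μ(k): 16:0 8:0 4:0 2:-1 1:1  a_16=0

1, 0, 0, 0, 0, 0, 0, 0, 0, 0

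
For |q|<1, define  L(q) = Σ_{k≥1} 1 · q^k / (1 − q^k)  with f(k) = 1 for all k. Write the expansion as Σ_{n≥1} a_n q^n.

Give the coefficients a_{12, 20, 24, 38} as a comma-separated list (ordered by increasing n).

d|12:{12,6,4,3,2,1}  Σf=1+1+1+1+1+1=6
d|20:{1,2,4,5,10,20}  Σf=1+1+1+1+1+1=6
[q^24] f(24)=1,f(12)=1,f(8)=1,f(6)=1,f(4)=1,f(3)=1,f(2)=1,f(1)=1 ⇒ 8
[q^38] f(38)=1,f(19)=1,f(2)=1,f(1)=1 ⇒ 4

6, 6, 8, 4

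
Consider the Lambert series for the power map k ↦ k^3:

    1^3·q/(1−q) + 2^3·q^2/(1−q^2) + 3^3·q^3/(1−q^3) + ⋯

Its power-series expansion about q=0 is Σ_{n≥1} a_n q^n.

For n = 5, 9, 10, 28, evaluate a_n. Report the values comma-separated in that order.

n=5: 1·5 5·1  f→[1+125]=126
[q^9] f(1)=1,f(3)=27,f(9)=729 ⇒ 757
d|10:{10,5,2,1}  Σf=1000+125+8+1=1134
n=28: 28·1 14·2 7·4 4·7 2·14 1·28  f→[21952+2744+343+64+8+1]=25112

126, 757, 1134, 25112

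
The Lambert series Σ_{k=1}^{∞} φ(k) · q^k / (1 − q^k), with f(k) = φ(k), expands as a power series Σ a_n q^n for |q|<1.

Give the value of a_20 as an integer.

n=20: 20·1 10·2 5·4 4·5 2·10 1·20  φ→[8+4+4+2+1+1]=20

a_20 = 20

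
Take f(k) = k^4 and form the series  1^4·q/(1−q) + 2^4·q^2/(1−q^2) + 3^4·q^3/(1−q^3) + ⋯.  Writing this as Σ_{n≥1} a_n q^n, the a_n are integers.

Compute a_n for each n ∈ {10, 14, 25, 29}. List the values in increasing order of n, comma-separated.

n=10: 1·10 2·5 5·2 10·1  f→[1+16+625+10000]=10642
n=14: 1·14 2·7 7·2 14·1  f→[1+16+2401+38416]=40834
n=25: 25·1 5·5 1·25  f→[390625+625+1]=391251
q^29  k|29↦f(k): 1:1 29:707281  a_29=707282

10642, 40834, 391251, 707282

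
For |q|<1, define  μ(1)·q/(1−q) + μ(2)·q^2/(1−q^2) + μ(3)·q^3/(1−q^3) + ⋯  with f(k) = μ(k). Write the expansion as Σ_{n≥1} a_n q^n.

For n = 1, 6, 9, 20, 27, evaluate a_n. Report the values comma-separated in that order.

d|1:{1}  Σμ=1=1
[q^6] μ(1)=1,μ(2)=-1,μ(3)=-1,μ(6)=1 ⇒ 0
q^9  k|9↦μ(k): 1:1 3:-1 9:0  a_9=0
[q^20] μ(20)=0,μ(10)=1,μ(5)=-1,μ(4)=0,μ(2)=-1,μ(1)=1 ⇒ 0
d|27:{1,3,9,27}  Σμ=1+(-1)+0+0=0

1, 0, 0, 0, 0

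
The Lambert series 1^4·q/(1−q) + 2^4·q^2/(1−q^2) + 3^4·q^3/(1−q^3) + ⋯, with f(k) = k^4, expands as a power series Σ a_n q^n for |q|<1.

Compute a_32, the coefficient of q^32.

a_32 = 1118481

n=32: 32·1 16·2 8·4 4·8 2·16 1·32  f→[1048576+65536+4096+256+16+1]=1118481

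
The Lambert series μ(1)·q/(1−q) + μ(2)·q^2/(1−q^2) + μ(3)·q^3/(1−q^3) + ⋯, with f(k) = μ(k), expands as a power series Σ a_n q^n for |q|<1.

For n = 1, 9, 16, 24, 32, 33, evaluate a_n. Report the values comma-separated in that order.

1, 0, 0, 0, 0, 0

n=1: 1·1  μ→[1]=1
q^9  k|9↦μ(k): 9:0 3:-1 1:1  a_9=0
q^16  k|16↦μ(k): 16:0 8:0 4:0 2:-1 1:1  a_16=0
[q^24] μ(1)=1,μ(2)=-1,μ(3)=-1,μ(4)=0,μ(6)=1,μ(8)=0,μ(12)=0,μ(24)=0 ⇒ 0
q^32  k|32↦μ(k): 32:0 16:0 8:0 4:0 2:-1 1:1  a_32=0
d|33:{33,11,3,1}  Σμ=1+(-1)+(-1)+1=0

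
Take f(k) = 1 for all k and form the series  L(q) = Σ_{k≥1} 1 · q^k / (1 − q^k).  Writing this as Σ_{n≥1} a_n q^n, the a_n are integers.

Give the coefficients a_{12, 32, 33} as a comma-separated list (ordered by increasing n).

6, 6, 4

n=12: 1·12 2·6 3·4 4·3 6·2 12·1  f→[1+1+1+1+1+1]=6
d|32:{32,16,8,4,2,1}  Σf=1+1+1+1+1+1=6
d|33:{1,3,11,33}  Σf=1+1+1+1=4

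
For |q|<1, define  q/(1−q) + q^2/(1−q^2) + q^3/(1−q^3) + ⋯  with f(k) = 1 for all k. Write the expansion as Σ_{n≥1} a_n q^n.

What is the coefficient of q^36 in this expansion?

n=36: 36·1 18·2 12·3 9·4 6·6 4·9 3·12 2·18 1·36  f→[1+1+1+1+1+1+1+1+1]=9

a_36 = 9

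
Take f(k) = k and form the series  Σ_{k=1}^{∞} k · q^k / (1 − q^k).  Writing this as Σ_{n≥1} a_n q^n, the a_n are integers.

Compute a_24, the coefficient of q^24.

d|24:{1,2,3,4,6,8,12,24}  Σf=1+2+3+4+6+8+12+24=60

a_24 = 60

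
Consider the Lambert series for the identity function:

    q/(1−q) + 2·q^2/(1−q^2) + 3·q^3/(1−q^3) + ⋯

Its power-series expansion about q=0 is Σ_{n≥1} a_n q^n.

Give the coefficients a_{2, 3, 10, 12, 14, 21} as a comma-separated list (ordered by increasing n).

3, 4, 18, 28, 24, 32

[q^2] f(1)=1,f(2)=2 ⇒ 3
q^3  k|3↦f(k): 1:1 3:3  a_3=4
[q^10] f(1)=1,f(2)=2,f(5)=5,f(10)=10 ⇒ 18
[q^12] f(12)=12,f(6)=6,f(4)=4,f(3)=3,f(2)=2,f(1)=1 ⇒ 28
n=14: 14·1 7·2 2·7 1·14  f→[14+7+2+1]=24
q^21  k|21↦f(k): 1:1 3:3 7:7 21:21  a_21=32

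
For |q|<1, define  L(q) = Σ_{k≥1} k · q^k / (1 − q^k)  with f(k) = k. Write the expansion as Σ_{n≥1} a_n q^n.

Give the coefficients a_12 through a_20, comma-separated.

28, 14, 24, 24, 31, 18, 39, 20, 42

q^12  k|12↦f(k): 1:1 2:2 3:3 4:4 6:6 12:12  a_12=28
d|13:{1,13}  Σf=1+13=14
d|14:{1,2,7,14}  Σf=1+2+7+14=24
[q^15] f(1)=1,f(3)=3,f(5)=5,f(15)=15 ⇒ 24
q^16  k|16↦f(k): 16:16 8:8 4:4 2:2 1:1  a_16=31
[q^17] f(17)=17,f(1)=1 ⇒ 18
n=18: 1·18 2·9 3·6 6·3 9·2 18·1  f→[1+2+3+6+9+18]=39
[q^19] f(1)=1,f(19)=19 ⇒ 20
[q^20] f(20)=20,f(10)=10,f(5)=5,f(4)=4,f(2)=2,f(1)=1 ⇒ 42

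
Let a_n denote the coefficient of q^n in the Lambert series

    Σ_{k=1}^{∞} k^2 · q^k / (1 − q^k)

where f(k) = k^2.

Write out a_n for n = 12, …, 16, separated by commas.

210, 170, 250, 260, 341

q^12  k|12↦f(k): 1:1 2:4 3:9 4:16 6:36 12:144  a_12=210
q^13  k|13↦f(k): 13:169 1:1  a_13=170
[q^14] f(1)=1,f(2)=4,f(7)=49,f(14)=196 ⇒ 250
q^15  k|15↦f(k): 1:1 3:9 5:25 15:225  a_15=260
[q^16] f(16)=256,f(8)=64,f(4)=16,f(2)=4,f(1)=1 ⇒ 341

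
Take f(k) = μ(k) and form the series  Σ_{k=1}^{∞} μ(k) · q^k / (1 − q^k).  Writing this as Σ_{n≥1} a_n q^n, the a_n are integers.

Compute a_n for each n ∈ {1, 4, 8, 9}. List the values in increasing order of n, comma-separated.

n=1: 1·1  μ→[1]=1
d|4:{4,2,1}  Σμ=0+(-1)+1=0
[q^8] μ(8)=0,μ(4)=0,μ(2)=-1,μ(1)=1 ⇒ 0
d|9:{9,3,1}  Σμ=0+(-1)+1=0

1, 0, 0, 0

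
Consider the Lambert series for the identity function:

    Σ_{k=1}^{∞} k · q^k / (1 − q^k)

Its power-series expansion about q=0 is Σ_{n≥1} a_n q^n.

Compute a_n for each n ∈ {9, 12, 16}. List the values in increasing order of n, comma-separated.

13, 28, 31

[q^9] f(9)=9,f(3)=3,f(1)=1 ⇒ 13
q^12  k|12↦f(k): 1:1 2:2 3:3 4:4 6:6 12:12  a_12=28
n=16: 16·1 8·2 4·4 2·8 1·16  f→[16+8+4+2+1]=31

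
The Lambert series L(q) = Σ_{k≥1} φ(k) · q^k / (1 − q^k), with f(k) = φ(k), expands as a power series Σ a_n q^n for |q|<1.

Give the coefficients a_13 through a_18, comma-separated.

q^13  k|13↦φ(k): 1:1 13:12  a_13=13
n=14: 1·14 2·7 7·2 14·1  φ→[1+1+6+6]=14
[q^15] φ(1)=1,φ(3)=2,φ(5)=4,φ(15)=8 ⇒ 15
n=16: 1·16 2·8 4·4 8·2 16·1  φ→[1+1+2+4+8]=16
n=17: 17·1 1·17  φ→[16+1]=17
[q^18] φ(18)=6,φ(9)=6,φ(6)=2,φ(3)=2,φ(2)=1,φ(1)=1 ⇒ 18

13, 14, 15, 16, 17, 18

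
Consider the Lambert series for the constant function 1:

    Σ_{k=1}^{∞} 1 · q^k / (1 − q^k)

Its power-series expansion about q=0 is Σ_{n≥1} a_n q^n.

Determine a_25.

d|25:{1,5,25}  Σf=1+1+1=3

a_25 = 3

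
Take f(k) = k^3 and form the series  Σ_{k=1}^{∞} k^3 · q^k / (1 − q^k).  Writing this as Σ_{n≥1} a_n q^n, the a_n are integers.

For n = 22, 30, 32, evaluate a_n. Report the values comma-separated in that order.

11988, 31752, 37449

d|22:{1,2,11,22}  Σf=1+8+1331+10648=11988
q^30  k|30↦f(k): 1:1 2:8 3:27 5:125 6:216 10:1000 15:3375 30:27000  a_30=31752
q^32  k|32↦f(k): 1:1 2:8 4:64 8:512 16:4096 32:32768  a_32=37449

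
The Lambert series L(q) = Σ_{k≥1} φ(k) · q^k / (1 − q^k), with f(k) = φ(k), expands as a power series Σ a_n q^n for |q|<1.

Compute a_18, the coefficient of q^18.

q^18  k|18↦φ(k): 18:6 9:6 6:2 3:2 2:1 1:1  a_18=18

a_18 = 18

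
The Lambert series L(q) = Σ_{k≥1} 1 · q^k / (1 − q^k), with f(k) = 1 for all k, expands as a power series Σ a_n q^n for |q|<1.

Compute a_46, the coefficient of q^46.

[q^46] f(46)=1,f(23)=1,f(2)=1,f(1)=1 ⇒ 4

a_46 = 4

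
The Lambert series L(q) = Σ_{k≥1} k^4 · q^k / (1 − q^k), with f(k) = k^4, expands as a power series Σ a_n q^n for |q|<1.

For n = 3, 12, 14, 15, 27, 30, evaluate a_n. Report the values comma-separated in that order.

d|3:{3,1}  Σf=81+1=82
n=12: 12·1 6·2 4·3 3·4 2·6 1·12  f→[20736+1296+256+81+16+1]=22386
d|14:{1,2,7,14}  Σf=1+16+2401+38416=40834
[q^15] f(1)=1,f(3)=81,f(5)=625,f(15)=50625 ⇒ 51332
[q^27] f(1)=1,f(3)=81,f(9)=6561,f(27)=531441 ⇒ 538084
[q^30] f(30)=810000,f(15)=50625,f(10)=10000,f(6)=1296,f(5)=625,f(3)=81,f(2)=16,f(1)=1 ⇒ 872644

82, 22386, 40834, 51332, 538084, 872644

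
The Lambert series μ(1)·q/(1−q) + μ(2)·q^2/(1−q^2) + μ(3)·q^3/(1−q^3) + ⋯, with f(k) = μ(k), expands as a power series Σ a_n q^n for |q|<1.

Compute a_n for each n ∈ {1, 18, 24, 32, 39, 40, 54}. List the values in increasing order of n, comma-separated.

1, 0, 0, 0, 0, 0, 0

q^1  k|1↦μ(k): 1:1  a_1=1
[q^18] μ(1)=1,μ(2)=-1,μ(3)=-1,μ(6)=1,μ(9)=0,μ(18)=0 ⇒ 0
d|24:{24,12,8,6,4,3,2,1}  Σμ=0+0+0+1+0+(-1)+(-1)+1=0
n=32: 32·1 16·2 8·4 4·8 2·16 1·32  μ→[0+0+0+0+(-1)+1]=0
q^39  k|39↦μ(k): 39:1 13:-1 3:-1 1:1  a_39=0
n=40: 1·40 2·20 4·10 5·8 8·5 10·4 20·2 40·1  μ→[1+(-1)+0+(-1)+0+1+0+0]=0
q^54  k|54↦μ(k): 1:1 2:-1 3:-1 6:1 9:0 18:0 27:0 54:0  a_54=0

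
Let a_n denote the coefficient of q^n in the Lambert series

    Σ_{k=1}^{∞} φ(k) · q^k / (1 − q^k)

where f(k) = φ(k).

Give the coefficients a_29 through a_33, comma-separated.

n=29: 29·1 1·29  φ→[28+1]=29
[q^30] φ(30)=8,φ(15)=8,φ(10)=4,φ(6)=2,φ(5)=4,φ(3)=2,φ(2)=1,φ(1)=1 ⇒ 30
[q^31] φ(1)=1,φ(31)=30 ⇒ 31
[q^32] φ(1)=1,φ(2)=1,φ(4)=2,φ(8)=4,φ(16)=8,φ(32)=16 ⇒ 32
d|33:{1,3,11,33}  Σφ=1+2+10+20=33

29, 30, 31, 32, 33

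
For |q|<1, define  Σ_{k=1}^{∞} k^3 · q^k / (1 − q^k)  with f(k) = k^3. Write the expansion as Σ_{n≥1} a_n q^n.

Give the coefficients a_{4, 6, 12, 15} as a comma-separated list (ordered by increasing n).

73, 252, 2044, 3528

q^4  k|4↦f(k): 4:64 2:8 1:1  a_4=73
q^6  k|6↦f(k): 6:216 3:27 2:8 1:1  a_6=252
q^12  k|12↦f(k): 1:1 2:8 3:27 4:64 6:216 12:1728  a_12=2044
d|15:{15,5,3,1}  Σf=3375+125+27+1=3528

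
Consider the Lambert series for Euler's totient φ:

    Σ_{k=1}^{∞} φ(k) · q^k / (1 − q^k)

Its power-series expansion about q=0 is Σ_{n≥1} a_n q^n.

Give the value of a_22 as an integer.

q^22  k|22↦φ(k): 1:1 2:1 11:10 22:10  a_22=22

a_22 = 22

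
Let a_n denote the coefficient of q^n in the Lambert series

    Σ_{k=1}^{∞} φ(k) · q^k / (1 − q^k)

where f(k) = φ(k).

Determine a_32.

n=32: 32·1 16·2 8·4 4·8 2·16 1·32  φ→[16+8+4+2+1+1]=32

a_32 = 32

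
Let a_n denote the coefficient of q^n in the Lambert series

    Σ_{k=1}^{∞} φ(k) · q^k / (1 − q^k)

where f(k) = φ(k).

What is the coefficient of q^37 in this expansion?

d|37:{1,37}  Σφ=1+36=37

a_37 = 37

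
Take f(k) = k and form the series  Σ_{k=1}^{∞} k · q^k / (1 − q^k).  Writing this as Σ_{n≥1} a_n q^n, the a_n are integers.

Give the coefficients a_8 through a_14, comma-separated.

n=8: 8·1 4·2 2·4 1·8  f→[8+4+2+1]=15
q^9  k|9↦f(k): 1:1 3:3 9:9  a_9=13
q^10  k|10↦f(k): 10:10 5:5 2:2 1:1  a_10=18
d|11:{11,1}  Σf=11+1=12
d|12:{1,2,3,4,6,12}  Σf=1+2+3+4+6+12=28
n=13: 1·13 13·1  f→[1+13]=14
[q^14] f(1)=1,f(2)=2,f(7)=7,f(14)=14 ⇒ 24

15, 13, 18, 12, 28, 14, 24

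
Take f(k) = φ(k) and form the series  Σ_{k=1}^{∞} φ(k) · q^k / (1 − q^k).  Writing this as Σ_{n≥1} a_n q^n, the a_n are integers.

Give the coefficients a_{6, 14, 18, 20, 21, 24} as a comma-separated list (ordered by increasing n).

q^6  k|6↦φ(k): 1:1 2:1 3:2 6:2  a_6=6
d|14:{1,2,7,14}  Σφ=1+1+6+6=14
d|18:{18,9,6,3,2,1}  Σφ=6+6+2+2+1+1=18
d|20:{1,2,4,5,10,20}  Σφ=1+1+2+4+4+8=20
d|21:{21,7,3,1}  Σφ=12+6+2+1=21
d|24:{1,2,3,4,6,8,12,24}  Σφ=1+1+2+2+2+4+4+8=24

6, 14, 18, 20, 21, 24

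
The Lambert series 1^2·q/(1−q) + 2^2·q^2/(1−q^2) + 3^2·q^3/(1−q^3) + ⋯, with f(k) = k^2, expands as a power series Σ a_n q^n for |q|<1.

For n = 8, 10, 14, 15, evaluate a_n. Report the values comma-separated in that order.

n=8: 1·8 2·4 4·2 8·1  f→[1+4+16+64]=85
[q^10] f(1)=1,f(2)=4,f(5)=25,f(10)=100 ⇒ 130
q^14  k|14↦f(k): 1:1 2:4 7:49 14:196  a_14=250
n=15: 15·1 5·3 3·5 1·15  f→[225+25+9+1]=260

85, 130, 250, 260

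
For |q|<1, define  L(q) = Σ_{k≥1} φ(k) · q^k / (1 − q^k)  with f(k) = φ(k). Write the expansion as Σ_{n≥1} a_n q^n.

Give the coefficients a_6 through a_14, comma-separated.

n=6: 6·1 3·2 2·3 1·6  φ→[2+2+1+1]=6
q^7  k|7↦φ(k): 1:1 7:6  a_7=7
[q^8] φ(8)=4,φ(4)=2,φ(2)=1,φ(1)=1 ⇒ 8
n=9: 9·1 3·3 1·9  φ→[6+2+1]=9
n=10: 10·1 5·2 2·5 1·10  φ→[4+4+1+1]=10
[q^11] φ(11)=10,φ(1)=1 ⇒ 11
n=12: 12·1 6·2 4·3 3·4 2·6 1·12  φ→[4+2+2+2+1+1]=12
q^13  k|13↦φ(k): 13:12 1:1  a_13=13
d|14:{1,2,7,14}  Σφ=1+1+6+6=14

6, 7, 8, 9, 10, 11, 12, 13, 14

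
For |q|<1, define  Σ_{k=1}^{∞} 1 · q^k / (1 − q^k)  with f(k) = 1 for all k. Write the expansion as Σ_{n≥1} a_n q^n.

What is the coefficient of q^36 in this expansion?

a_36 = 9

n=36: 1·36 2·18 3·12 4·9 6·6 9·4 12·3 18·2 36·1  f→[1+1+1+1+1+1+1+1+1]=9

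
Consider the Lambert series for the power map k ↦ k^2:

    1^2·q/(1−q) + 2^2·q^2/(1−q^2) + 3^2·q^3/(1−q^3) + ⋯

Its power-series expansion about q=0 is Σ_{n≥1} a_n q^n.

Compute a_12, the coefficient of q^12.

n=12: 12·1 6·2 4·3 3·4 2·6 1·12  f→[144+36+16+9+4+1]=210

a_12 = 210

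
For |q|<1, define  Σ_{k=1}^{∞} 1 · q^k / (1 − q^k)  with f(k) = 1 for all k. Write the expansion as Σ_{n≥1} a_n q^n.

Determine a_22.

d|22:{1,2,11,22}  Σf=1+1+1+1=4

a_22 = 4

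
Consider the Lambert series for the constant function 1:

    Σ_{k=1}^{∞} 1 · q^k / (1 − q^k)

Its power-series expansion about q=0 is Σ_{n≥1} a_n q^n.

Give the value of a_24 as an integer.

[q^24] f(1)=1,f(2)=1,f(3)=1,f(4)=1,f(6)=1,f(8)=1,f(12)=1,f(24)=1 ⇒ 8

a_24 = 8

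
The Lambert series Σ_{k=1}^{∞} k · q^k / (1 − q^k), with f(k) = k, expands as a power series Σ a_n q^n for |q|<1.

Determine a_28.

q^28  k|28↦f(k): 28:28 14:14 7:7 4:4 2:2 1:1  a_28=56

a_28 = 56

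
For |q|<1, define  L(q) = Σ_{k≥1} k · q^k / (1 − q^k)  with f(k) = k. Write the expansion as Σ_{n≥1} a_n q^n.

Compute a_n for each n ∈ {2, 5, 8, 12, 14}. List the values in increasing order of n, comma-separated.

3, 6, 15, 28, 24

d|2:{1,2}  Σf=1+2=3
[q^5] f(5)=5,f(1)=1 ⇒ 6
n=8: 8·1 4·2 2·4 1·8  f→[8+4+2+1]=15
n=12: 1·12 2·6 3·4 4·3 6·2 12·1  f→[1+2+3+4+6+12]=28
q^14  k|14↦f(k): 1:1 2:2 7:7 14:14  a_14=24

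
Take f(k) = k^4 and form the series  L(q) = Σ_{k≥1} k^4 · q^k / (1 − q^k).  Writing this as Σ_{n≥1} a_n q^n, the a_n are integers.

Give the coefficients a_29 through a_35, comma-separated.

d|29:{1,29}  Σf=1+707281=707282
n=30: 1·30 2·15 3·10 5·6 6·5 10·3 15·2 30·1  f→[1+16+81+625+1296+10000+50625+810000]=872644
d|31:{31,1}  Σf=923521+1=923522
d|32:{32,16,8,4,2,1}  Σf=1048576+65536+4096+256+16+1=1118481
d|33:{1,3,11,33}  Σf=1+81+14641+1185921=1200644
[q^34] f(1)=1,f(2)=16,f(17)=83521,f(34)=1336336 ⇒ 1419874
d|35:{35,7,5,1}  Σf=1500625+2401+625+1=1503652

707282, 872644, 923522, 1118481, 1200644, 1419874, 1503652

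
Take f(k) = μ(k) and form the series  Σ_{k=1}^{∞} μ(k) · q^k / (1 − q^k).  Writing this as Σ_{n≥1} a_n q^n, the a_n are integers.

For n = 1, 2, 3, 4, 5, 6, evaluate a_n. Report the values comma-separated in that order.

q^1  k|1↦μ(k): 1:1  a_1=1
q^2  k|2↦μ(k): 1:1 2:-1  a_2=0
d|3:{3,1}  Σμ=(-1)+1=0
[q^4] μ(4)=0,μ(2)=-1,μ(1)=1 ⇒ 0
q^5  k|5↦μ(k): 5:-1 1:1  a_5=0
[q^6] μ(6)=1,μ(3)=-1,μ(2)=-1,μ(1)=1 ⇒ 0

1, 0, 0, 0, 0, 0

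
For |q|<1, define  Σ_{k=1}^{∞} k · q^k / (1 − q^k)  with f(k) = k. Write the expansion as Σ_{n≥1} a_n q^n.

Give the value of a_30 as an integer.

a_30 = 72

[q^30] f(1)=1,f(2)=2,f(3)=3,f(5)=5,f(6)=6,f(10)=10,f(15)=15,f(30)=30 ⇒ 72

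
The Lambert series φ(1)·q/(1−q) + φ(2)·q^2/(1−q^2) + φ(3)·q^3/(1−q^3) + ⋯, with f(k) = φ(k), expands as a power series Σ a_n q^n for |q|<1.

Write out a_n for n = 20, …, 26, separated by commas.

[q^20] φ(1)=1,φ(2)=1,φ(4)=2,φ(5)=4,φ(10)=4,φ(20)=8 ⇒ 20
[q^21] φ(21)=12,φ(7)=6,φ(3)=2,φ(1)=1 ⇒ 21
n=22: 22·1 11·2 2·11 1·22  φ→[10+10+1+1]=22
n=23: 1·23 23·1  φ→[1+22]=23
d|24:{24,12,8,6,4,3,2,1}  Σφ=8+4+4+2+2+2+1+1=24
[q^25] φ(1)=1,φ(5)=4,φ(25)=20 ⇒ 25
d|26:{26,13,2,1}  Σφ=12+12+1+1=26

20, 21, 22, 23, 24, 25, 26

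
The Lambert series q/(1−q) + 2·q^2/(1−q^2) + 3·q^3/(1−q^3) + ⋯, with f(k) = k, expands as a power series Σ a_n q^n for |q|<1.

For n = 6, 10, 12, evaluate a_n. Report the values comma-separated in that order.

[q^6] f(1)=1,f(2)=2,f(3)=3,f(6)=6 ⇒ 12
n=10: 1·10 2·5 5·2 10·1  f→[1+2+5+10]=18
d|12:{12,6,4,3,2,1}  Σf=12+6+4+3+2+1=28

12, 18, 28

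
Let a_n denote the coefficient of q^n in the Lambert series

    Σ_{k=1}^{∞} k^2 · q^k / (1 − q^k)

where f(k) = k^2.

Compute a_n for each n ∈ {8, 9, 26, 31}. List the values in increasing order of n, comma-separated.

n=8: 8·1 4·2 2·4 1·8  f→[64+16+4+1]=85
d|9:{9,3,1}  Σf=81+9+1=91
n=26: 26·1 13·2 2·13 1·26  f→[676+169+4+1]=850
d|31:{1,31}  Σf=1+961=962

85, 91, 850, 962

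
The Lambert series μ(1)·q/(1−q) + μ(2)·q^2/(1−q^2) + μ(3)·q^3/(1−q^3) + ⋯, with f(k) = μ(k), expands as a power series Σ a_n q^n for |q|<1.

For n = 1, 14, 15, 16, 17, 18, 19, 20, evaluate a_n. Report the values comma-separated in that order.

n=1: 1·1  μ→[1]=1
n=14: 14·1 7·2 2·7 1·14  μ→[1+(-1)+(-1)+1]=0
n=15: 15·1 5·3 3·5 1·15  μ→[1+(-1)+(-1)+1]=0
n=16: 1·16 2·8 4·4 8·2 16·1  μ→[1+(-1)+0+0+0]=0
[q^17] μ(1)=1,μ(17)=-1 ⇒ 0
d|18:{1,2,3,6,9,18}  Σμ=1+(-1)+(-1)+1+0+0=0
d|19:{1,19}  Σμ=1+(-1)=0
[q^20] μ(20)=0,μ(10)=1,μ(5)=-1,μ(4)=0,μ(2)=-1,μ(1)=1 ⇒ 0

1, 0, 0, 0, 0, 0, 0, 0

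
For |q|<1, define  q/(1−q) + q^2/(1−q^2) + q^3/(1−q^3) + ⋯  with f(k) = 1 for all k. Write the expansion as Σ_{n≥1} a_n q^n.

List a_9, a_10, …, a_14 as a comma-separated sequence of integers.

3, 4, 2, 6, 2, 4

q^9  k|9↦f(k): 9:1 3:1 1:1  a_9=3
q^10  k|10↦f(k): 10:1 5:1 2:1 1:1  a_10=4
q^11  k|11↦f(k): 11:1 1:1  a_11=2
d|12:{12,6,4,3,2,1}  Σf=1+1+1+1+1+1=6
n=13: 13·1 1·13  f→[1+1]=2
n=14: 1·14 2·7 7·2 14·1  f→[1+1+1+1]=4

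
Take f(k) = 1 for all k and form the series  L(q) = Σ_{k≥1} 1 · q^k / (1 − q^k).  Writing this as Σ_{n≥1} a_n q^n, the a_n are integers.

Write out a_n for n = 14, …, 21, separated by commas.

n=14: 14·1 7·2 2·7 1·14  f→[1+1+1+1]=4
n=15: 15·1 5·3 3·5 1·15  f→[1+1+1+1]=4
[q^16] f(1)=1,f(2)=1,f(4)=1,f(8)=1,f(16)=1 ⇒ 5
q^17  k|17↦f(k): 1:1 17:1  a_17=2
d|18:{18,9,6,3,2,1}  Σf=1+1+1+1+1+1=6
n=19: 1·19 19·1  f→[1+1]=2
n=20: 20·1 10·2 5·4 4·5 2·10 1·20  f→[1+1+1+1+1+1]=6
d|21:{1,3,7,21}  Σf=1+1+1+1=4

4, 4, 5, 2, 6, 2, 6, 4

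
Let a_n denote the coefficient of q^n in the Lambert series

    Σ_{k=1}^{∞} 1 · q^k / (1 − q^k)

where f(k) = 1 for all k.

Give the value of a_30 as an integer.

a_30 = 8

d|30:{1,2,3,5,6,10,15,30}  Σf=1+1+1+1+1+1+1+1=8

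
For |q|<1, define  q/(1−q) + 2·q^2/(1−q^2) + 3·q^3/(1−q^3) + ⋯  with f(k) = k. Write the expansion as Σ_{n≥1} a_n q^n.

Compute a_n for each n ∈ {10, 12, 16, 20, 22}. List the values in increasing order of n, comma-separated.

n=10: 1·10 2·5 5·2 10·1  f→[1+2+5+10]=18
d|12:{1,2,3,4,6,12}  Σf=1+2+3+4+6+12=28
n=16: 16·1 8·2 4·4 2·8 1·16  f→[16+8+4+2+1]=31
[q^20] f(1)=1,f(2)=2,f(4)=4,f(5)=5,f(10)=10,f(20)=20 ⇒ 42
[q^22] f(1)=1,f(2)=2,f(11)=11,f(22)=22 ⇒ 36

18, 28, 31, 42, 36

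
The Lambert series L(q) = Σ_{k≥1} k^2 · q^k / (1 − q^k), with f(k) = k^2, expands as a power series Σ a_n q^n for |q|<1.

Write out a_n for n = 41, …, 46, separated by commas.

1682, 2500, 1850, 2562, 2366, 2650

q^41  k|41↦f(k): 1:1 41:1681  a_41=1682
q^42  k|42↦f(k): 1:1 2:4 3:9 6:36 7:49 14:196 21:441 42:1764  a_42=2500
d|43:{1,43}  Σf=1+1849=1850
q^44  k|44↦f(k): 1:1 2:4 4:16 11:121 22:484 44:1936  a_44=2562
n=45: 45·1 15·3 9·5 5·9 3·15 1·45  f→[2025+225+81+25+9+1]=2366
d|46:{46,23,2,1}  Σf=2116+529+4+1=2650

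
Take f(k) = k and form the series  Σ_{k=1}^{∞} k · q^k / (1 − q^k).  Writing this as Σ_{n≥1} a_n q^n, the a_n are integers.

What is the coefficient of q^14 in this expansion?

a_14 = 24

q^14  k|14↦f(k): 1:1 2:2 7:7 14:14  a_14=24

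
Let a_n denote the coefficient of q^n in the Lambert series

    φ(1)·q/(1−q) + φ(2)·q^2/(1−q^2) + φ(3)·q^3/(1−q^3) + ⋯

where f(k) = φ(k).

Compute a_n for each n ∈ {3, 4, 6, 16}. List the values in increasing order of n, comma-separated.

[q^3] φ(1)=1,φ(3)=2 ⇒ 3
d|4:{1,2,4}  Σφ=1+1+2=4
n=6: 6·1 3·2 2·3 1·6  φ→[2+2+1+1]=6
n=16: 1·16 2·8 4·4 8·2 16·1  φ→[1+1+2+4+8]=16

3, 4, 6, 16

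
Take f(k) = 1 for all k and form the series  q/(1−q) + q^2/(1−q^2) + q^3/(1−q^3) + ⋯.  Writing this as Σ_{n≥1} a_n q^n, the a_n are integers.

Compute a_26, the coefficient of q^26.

n=26: 1·26 2·13 13·2 26·1  f→[1+1+1+1]=4

a_26 = 4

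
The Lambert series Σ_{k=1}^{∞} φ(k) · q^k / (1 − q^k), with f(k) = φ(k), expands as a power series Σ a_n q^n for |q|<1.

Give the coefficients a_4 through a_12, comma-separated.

d|4:{4,2,1}  Σφ=2+1+1=4
n=5: 1·5 5·1  φ→[1+4]=5
n=6: 6·1 3·2 2·3 1·6  φ→[2+2+1+1]=6
q^7  k|7↦φ(k): 1:1 7:6  a_7=7
d|8:{1,2,4,8}  Σφ=1+1+2+4=8
q^9  k|9↦φ(k): 1:1 3:2 9:6  a_9=9
d|10:{1,2,5,10}  Σφ=1+1+4+4=10
[q^11] φ(1)=1,φ(11)=10 ⇒ 11
n=12: 12·1 6·2 4·3 3·4 2·6 1·12  φ→[4+2+2+2+1+1]=12

4, 5, 6, 7, 8, 9, 10, 11, 12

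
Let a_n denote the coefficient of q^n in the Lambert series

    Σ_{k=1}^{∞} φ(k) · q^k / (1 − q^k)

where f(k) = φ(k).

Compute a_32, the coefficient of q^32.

q^32  k|32↦φ(k): 1:1 2:1 4:2 8:4 16:8 32:16  a_32=32

a_32 = 32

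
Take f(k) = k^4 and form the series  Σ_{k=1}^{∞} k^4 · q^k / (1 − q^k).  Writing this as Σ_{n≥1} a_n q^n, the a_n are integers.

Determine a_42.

a_42 = 3348388

q^42  k|42↦f(k): 42:3111696 21:194481 14:38416 7:2401 6:1296 3:81 2:16 1:1  a_42=3348388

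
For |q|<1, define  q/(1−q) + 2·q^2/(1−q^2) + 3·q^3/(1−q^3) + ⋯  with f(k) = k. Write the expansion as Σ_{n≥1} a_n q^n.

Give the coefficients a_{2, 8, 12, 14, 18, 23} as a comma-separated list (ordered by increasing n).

n=2: 2·1 1·2  f→[2+1]=3
d|8:{8,4,2,1}  Σf=8+4+2+1=15
q^12  k|12↦f(k): 12:12 6:6 4:4 3:3 2:2 1:1  a_12=28
d|14:{14,7,2,1}  Σf=14+7+2+1=24
n=18: 1·18 2·9 3·6 6·3 9·2 18·1  f→[1+2+3+6+9+18]=39
[q^23] f(23)=23,f(1)=1 ⇒ 24

3, 15, 28, 24, 39, 24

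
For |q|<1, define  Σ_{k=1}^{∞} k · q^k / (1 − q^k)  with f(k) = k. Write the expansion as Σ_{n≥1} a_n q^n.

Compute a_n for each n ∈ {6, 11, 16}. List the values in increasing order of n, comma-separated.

12, 12, 31

[q^6] f(1)=1,f(2)=2,f(3)=3,f(6)=6 ⇒ 12
n=11: 1·11 11·1  f→[1+11]=12
n=16: 1·16 2·8 4·4 8·2 16·1  f→[1+2+4+8+16]=31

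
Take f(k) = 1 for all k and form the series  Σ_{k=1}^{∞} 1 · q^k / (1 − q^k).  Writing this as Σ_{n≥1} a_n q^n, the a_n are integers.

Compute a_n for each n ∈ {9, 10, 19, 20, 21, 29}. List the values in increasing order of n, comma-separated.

3, 4, 2, 6, 4, 2

q^9  k|9↦f(k): 9:1 3:1 1:1  a_9=3
n=10: 1·10 2·5 5·2 10·1  f→[1+1+1+1]=4
[q^19] f(1)=1,f(19)=1 ⇒ 2
[q^20] f(1)=1,f(2)=1,f(4)=1,f(5)=1,f(10)=1,f(20)=1 ⇒ 6
n=21: 1·21 3·7 7·3 21·1  f→[1+1+1+1]=4
q^29  k|29↦f(k): 29:1 1:1  a_29=2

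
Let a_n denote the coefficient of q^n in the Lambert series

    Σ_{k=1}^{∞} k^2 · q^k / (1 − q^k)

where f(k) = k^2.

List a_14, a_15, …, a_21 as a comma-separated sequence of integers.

d|14:{14,7,2,1}  Σf=196+49+4+1=250
q^15  k|15↦f(k): 1:1 3:9 5:25 15:225  a_15=260
q^16  k|16↦f(k): 16:256 8:64 4:16 2:4 1:1  a_16=341
[q^17] f(17)=289,f(1)=1 ⇒ 290
q^18  k|18↦f(k): 18:324 9:81 6:36 3:9 2:4 1:1  a_18=455
d|19:{1,19}  Σf=1+361=362
d|20:{20,10,5,4,2,1}  Σf=400+100+25+16+4+1=546
q^21  k|21↦f(k): 1:1 3:9 7:49 21:441  a_21=500

250, 260, 341, 290, 455, 362, 546, 500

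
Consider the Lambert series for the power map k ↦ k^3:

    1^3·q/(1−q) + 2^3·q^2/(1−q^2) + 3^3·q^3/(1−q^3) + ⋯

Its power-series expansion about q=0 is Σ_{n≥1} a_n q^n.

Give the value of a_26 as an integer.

a_26 = 19782

n=26: 1·26 2·13 13·2 26·1  f→[1+8+2197+17576]=19782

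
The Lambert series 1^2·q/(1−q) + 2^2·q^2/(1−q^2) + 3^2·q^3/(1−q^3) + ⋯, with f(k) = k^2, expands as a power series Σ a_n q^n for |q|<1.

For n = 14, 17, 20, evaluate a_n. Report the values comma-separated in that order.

250, 290, 546

[q^14] f(14)=196,f(7)=49,f(2)=4,f(1)=1 ⇒ 250
q^17  k|17↦f(k): 1:1 17:289  a_17=290
n=20: 20·1 10·2 5·4 4·5 2·10 1·20  f→[400+100+25+16+4+1]=546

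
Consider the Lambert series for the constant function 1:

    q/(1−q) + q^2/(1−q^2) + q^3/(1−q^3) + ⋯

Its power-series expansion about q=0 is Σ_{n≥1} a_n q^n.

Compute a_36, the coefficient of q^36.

a_36 = 9

q^36  k|36↦f(k): 1:1 2:1 3:1 4:1 6:1 9:1 12:1 18:1 36:1  a_36=9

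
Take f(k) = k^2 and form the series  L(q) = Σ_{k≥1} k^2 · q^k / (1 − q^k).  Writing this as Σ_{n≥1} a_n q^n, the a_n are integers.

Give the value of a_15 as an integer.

a_15 = 260

n=15: 1·15 3·5 5·3 15·1  f→[1+9+25+225]=260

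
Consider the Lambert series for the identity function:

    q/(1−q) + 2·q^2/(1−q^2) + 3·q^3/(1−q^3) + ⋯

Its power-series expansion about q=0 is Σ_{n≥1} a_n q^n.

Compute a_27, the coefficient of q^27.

a_27 = 40

d|27:{27,9,3,1}  Σf=27+9+3+1=40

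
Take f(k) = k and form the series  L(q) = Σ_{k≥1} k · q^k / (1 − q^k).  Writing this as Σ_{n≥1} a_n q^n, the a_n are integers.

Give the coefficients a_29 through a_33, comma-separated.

30, 72, 32, 63, 48

n=29: 29·1 1·29  f→[29+1]=30
[q^30] f(1)=1,f(2)=2,f(3)=3,f(5)=5,f(6)=6,f(10)=10,f(15)=15,f(30)=30 ⇒ 72
n=31: 31·1 1·31  f→[31+1]=32
q^32  k|32↦f(k): 32:32 16:16 8:8 4:4 2:2 1:1  a_32=63
n=33: 33·1 11·3 3·11 1·33  f→[33+11+3+1]=48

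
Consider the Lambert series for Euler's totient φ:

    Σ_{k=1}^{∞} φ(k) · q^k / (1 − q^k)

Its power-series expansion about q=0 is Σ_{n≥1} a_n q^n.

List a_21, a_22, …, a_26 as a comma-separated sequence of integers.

n=21: 21·1 7·3 3·7 1·21  φ→[12+6+2+1]=21
[q^22] φ(22)=10,φ(11)=10,φ(2)=1,φ(1)=1 ⇒ 22
n=23: 1·23 23·1  φ→[1+22]=23
[q^24] φ(1)=1,φ(2)=1,φ(3)=2,φ(4)=2,φ(6)=2,φ(8)=4,φ(12)=4,φ(24)=8 ⇒ 24
n=25: 1·25 5·5 25·1  φ→[1+4+20]=25
[q^26] φ(1)=1,φ(2)=1,φ(13)=12,φ(26)=12 ⇒ 26

21, 22, 23, 24, 25, 26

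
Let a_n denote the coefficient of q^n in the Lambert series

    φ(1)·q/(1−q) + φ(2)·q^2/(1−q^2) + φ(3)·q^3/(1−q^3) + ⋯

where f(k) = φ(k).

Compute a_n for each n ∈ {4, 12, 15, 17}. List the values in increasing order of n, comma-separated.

n=4: 1·4 2·2 4·1  φ→[1+1+2]=4
d|12:{1,2,3,4,6,12}  Σφ=1+1+2+2+2+4=12
[q^15] φ(1)=1,φ(3)=2,φ(5)=4,φ(15)=8 ⇒ 15
d|17:{17,1}  Σφ=16+1=17

4, 12, 15, 17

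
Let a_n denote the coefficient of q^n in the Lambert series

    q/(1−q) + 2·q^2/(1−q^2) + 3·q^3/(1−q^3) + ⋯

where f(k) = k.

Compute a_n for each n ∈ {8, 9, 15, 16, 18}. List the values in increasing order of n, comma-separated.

15, 13, 24, 31, 39

q^8  k|8↦f(k): 8:8 4:4 2:2 1:1  a_8=15
q^9  k|9↦f(k): 1:1 3:3 9:9  a_9=13
[q^15] f(15)=15,f(5)=5,f(3)=3,f(1)=1 ⇒ 24
[q^16] f(16)=16,f(8)=8,f(4)=4,f(2)=2,f(1)=1 ⇒ 31
d|18:{18,9,6,3,2,1}  Σf=18+9+6+3+2+1=39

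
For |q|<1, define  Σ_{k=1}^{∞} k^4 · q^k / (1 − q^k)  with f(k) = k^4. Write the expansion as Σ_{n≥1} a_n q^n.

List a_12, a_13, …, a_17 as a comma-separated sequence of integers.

n=12: 12·1 6·2 4·3 3·4 2·6 1·12  f→[20736+1296+256+81+16+1]=22386
n=13: 1·13 13·1  f→[1+28561]=28562
[q^14] f(14)=38416,f(7)=2401,f(2)=16,f(1)=1 ⇒ 40834
d|15:{1,3,5,15}  Σf=1+81+625+50625=51332
q^16  k|16↦f(k): 16:65536 8:4096 4:256 2:16 1:1  a_16=69905
n=17: 17·1 1·17  f→[83521+1]=83522

22386, 28562, 40834, 51332, 69905, 83522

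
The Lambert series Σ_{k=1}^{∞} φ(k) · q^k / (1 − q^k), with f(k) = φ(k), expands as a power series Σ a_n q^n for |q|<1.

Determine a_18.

[q^18] φ(1)=1,φ(2)=1,φ(3)=2,φ(6)=2,φ(9)=6,φ(18)=6 ⇒ 18

a_18 = 18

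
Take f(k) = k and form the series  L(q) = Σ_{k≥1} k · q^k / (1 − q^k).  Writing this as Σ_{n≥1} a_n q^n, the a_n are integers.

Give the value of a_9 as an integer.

n=9: 9·1 3·3 1·9  f→[9+3+1]=13

a_9 = 13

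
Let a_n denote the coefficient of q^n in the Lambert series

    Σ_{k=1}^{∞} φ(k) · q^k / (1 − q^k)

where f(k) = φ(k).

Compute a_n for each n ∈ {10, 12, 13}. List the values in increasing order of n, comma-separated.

d|10:{1,2,5,10}  Σφ=1+1+4+4=10
d|12:{1,2,3,4,6,12}  Σφ=1+1+2+2+2+4=12
[q^13] φ(13)=12,φ(1)=1 ⇒ 13

10, 12, 13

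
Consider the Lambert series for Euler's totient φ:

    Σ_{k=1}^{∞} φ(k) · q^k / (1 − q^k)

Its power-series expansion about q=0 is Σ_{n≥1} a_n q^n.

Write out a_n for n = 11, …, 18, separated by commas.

[q^11] φ(1)=1,φ(11)=10 ⇒ 11
d|12:{1,2,3,4,6,12}  Σφ=1+1+2+2+2+4=12
n=13: 1·13 13·1  φ→[1+12]=13
q^14  k|14↦φ(k): 1:1 2:1 7:6 14:6  a_14=14
q^15  k|15↦φ(k): 15:8 5:4 3:2 1:1  a_15=15
[q^16] φ(1)=1,φ(2)=1,φ(4)=2,φ(8)=4,φ(16)=8 ⇒ 16
n=17: 17·1 1·17  φ→[16+1]=17
n=18: 1·18 2·9 3·6 6·3 9·2 18·1  φ→[1+1+2+2+6+6]=18

11, 12, 13, 14, 15, 16, 17, 18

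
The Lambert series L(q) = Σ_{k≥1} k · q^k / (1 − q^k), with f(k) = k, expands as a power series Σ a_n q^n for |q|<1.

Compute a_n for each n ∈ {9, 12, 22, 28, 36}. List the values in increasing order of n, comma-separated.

n=9: 1·9 3·3 9·1  f→[1+3+9]=13
q^12  k|12↦f(k): 1:1 2:2 3:3 4:4 6:6 12:12  a_12=28
d|22:{1,2,11,22}  Σf=1+2+11+22=36
n=28: 28·1 14·2 7·4 4·7 2·14 1·28  f→[28+14+7+4+2+1]=56
q^36  k|36↦f(k): 36:36 18:18 12:12 9:9 6:6 4:4 3:3 2:2 1:1  a_36=91

13, 28, 36, 56, 91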